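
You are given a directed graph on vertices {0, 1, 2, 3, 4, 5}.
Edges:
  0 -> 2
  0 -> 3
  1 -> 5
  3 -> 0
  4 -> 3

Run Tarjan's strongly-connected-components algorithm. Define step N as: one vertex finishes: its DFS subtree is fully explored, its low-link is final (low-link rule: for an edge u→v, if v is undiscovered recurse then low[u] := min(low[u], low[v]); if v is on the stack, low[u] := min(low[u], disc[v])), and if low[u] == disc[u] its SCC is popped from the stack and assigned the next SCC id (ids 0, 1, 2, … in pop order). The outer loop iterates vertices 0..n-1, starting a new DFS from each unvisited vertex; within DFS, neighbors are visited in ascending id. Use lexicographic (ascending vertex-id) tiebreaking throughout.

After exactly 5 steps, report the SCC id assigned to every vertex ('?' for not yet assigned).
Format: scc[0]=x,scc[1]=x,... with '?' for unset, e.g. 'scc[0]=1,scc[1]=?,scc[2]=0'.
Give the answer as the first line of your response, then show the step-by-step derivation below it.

scc[0]=1,scc[1]=3,scc[2]=0,scc[3]=1,scc[4]=?,scc[5]=2

step 1: low=(low[0]=0,low[1]=?,low[2]=1,low[3]=?,low[4]=?,low[5]=?); scc=(scc[0]=?,scc[1]=?,scc[2]=0,scc[3]=?,scc[4]=?,scc[5]=?)
step 2: low=(low[0]=0,low[1]=?,low[2]=1,low[3]=0,low[4]=?,low[5]=?); scc=(scc[0]=?,scc[1]=?,scc[2]=0,scc[3]=?,scc[4]=?,scc[5]=?)
step 3: low=(low[0]=0,low[1]=?,low[2]=1,low[3]=0,low[4]=?,low[5]=?); scc=(scc[0]=1,scc[1]=?,scc[2]=0,scc[3]=1,scc[4]=?,scc[5]=?)
step 4: low=(low[0]=0,low[1]=3,low[2]=1,low[3]=0,low[4]=?,low[5]=4); scc=(scc[0]=1,scc[1]=?,scc[2]=0,scc[3]=1,scc[4]=?,scc[5]=2)
step 5: low=(low[0]=0,low[1]=3,low[2]=1,low[3]=0,low[4]=?,low[5]=4); scc=(scc[0]=1,scc[1]=3,scc[2]=0,scc[3]=1,scc[4]=?,scc[5]=2)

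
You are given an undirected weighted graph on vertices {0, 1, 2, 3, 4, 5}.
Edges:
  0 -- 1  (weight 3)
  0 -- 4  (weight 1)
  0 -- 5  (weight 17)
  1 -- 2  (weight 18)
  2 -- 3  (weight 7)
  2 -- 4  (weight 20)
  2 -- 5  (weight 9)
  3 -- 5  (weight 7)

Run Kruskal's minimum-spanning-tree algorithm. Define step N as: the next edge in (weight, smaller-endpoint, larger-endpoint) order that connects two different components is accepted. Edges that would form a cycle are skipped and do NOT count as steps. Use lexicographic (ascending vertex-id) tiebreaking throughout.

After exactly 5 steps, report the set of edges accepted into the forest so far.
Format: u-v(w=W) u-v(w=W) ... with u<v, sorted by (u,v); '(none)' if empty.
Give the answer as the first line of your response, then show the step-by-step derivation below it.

0-1(w=3) 0-4(w=1) 0-5(w=17) 2-3(w=7) 3-5(w=7)

step 1: add edge 0-4 (w=1); MST = {0-4(w=1)}
step 2: add edge 0-1 (w=3); MST = {0-1(w=3) 0-4(w=1)}
step 3: add edge 2-3 (w=7); MST = {0-1(w=3) 0-4(w=1) 2-3(w=7)}
step 4: add edge 3-5 (w=7); MST = {0-1(w=3) 0-4(w=1) 2-3(w=7) 3-5(w=7)}
step 5: add edge 0-5 (w=17); MST = {0-1(w=3) 0-4(w=1) 0-5(w=17) 2-3(w=7) 3-5(w=7)}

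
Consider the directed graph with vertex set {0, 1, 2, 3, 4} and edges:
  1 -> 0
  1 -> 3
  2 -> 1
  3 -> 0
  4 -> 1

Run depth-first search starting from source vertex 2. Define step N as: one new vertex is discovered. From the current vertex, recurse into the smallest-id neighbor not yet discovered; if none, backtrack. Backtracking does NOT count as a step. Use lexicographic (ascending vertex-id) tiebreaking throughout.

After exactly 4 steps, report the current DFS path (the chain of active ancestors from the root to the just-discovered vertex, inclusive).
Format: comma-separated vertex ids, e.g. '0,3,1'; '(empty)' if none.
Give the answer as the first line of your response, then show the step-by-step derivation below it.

2,1,3

step 1: discover 2; path=2; order=2
step 2: discover 1; path=2>1; order=2,1
step 3: discover 0; path=2>1>0; order=2,1,0
step 4: discover 3; path=2>1>3; order=2,1,0,3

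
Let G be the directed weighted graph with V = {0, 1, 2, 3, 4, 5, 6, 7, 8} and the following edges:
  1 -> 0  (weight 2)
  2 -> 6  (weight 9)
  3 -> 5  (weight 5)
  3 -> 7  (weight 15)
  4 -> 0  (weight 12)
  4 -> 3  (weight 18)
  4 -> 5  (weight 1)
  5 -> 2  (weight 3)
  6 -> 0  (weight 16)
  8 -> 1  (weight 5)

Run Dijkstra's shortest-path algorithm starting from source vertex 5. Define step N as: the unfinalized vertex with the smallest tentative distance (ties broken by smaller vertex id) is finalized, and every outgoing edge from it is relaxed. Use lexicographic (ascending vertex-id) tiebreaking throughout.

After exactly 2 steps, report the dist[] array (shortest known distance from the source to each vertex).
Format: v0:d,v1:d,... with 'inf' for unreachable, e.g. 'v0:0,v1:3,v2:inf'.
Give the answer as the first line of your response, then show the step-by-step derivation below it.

v0:inf,v1:inf,v2:3,v3:inf,v4:inf,v5:0,v6:12,v7:inf,v8:inf

step 1: dist = v0:inf,v1:inf,v2:3,v3:inf,v4:inf,v5:0,v6:inf,v7:inf,v8:inf
step 2: dist = v0:inf,v1:inf,v2:3,v3:inf,v4:inf,v5:0,v6:12,v7:inf,v8:inf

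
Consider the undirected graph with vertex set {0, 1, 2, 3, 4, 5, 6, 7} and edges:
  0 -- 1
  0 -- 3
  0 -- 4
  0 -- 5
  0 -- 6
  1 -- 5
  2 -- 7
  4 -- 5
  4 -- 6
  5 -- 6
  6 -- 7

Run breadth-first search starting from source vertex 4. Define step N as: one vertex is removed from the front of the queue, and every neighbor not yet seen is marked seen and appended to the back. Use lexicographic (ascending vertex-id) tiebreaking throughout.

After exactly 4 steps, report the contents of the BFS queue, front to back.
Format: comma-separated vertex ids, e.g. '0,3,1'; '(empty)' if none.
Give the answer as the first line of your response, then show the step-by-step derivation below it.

1,3,7

step 1: dequeue 4; queue=[0,5,6]; order=4
step 2: dequeue 0; queue=[5,6,1,3]; order=4,0
step 3: dequeue 5; queue=[6,1,3]; order=4,0,5
step 4: dequeue 6; queue=[1,3,7]; order=4,0,5,6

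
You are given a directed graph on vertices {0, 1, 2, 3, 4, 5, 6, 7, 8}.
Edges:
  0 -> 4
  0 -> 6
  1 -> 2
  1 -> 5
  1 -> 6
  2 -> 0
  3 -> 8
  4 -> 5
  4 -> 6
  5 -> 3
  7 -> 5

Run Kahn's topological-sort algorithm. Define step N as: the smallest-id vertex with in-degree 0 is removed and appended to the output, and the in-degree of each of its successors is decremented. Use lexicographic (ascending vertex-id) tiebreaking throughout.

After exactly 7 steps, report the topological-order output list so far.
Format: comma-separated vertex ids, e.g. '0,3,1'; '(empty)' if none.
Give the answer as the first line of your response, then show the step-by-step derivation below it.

1,2,0,4,6,7,5

step 1: output 1; order=[1]; indeg=(1,0,0,1,1,2,2,0,1)
step 2: output 2; order=[1,2]; indeg=(0,0,0,1,1,2,2,0,1)
step 3: output 0; order=[1,2,0]; indeg=(0,0,0,1,0,2,1,0,1)
step 4: output 4; order=[1,2,0,4]; indeg=(0,0,0,1,0,1,0,0,1)
step 5: output 6; order=[1,2,0,4,6]; indeg=(0,0,0,1,0,1,0,0,1)
step 6: output 7; order=[1,2,0,4,6,7]; indeg=(0,0,0,1,0,0,0,0,1)
step 7: output 5; order=[1,2,0,4,6,7,5]; indeg=(0,0,0,0,0,0,0,0,1)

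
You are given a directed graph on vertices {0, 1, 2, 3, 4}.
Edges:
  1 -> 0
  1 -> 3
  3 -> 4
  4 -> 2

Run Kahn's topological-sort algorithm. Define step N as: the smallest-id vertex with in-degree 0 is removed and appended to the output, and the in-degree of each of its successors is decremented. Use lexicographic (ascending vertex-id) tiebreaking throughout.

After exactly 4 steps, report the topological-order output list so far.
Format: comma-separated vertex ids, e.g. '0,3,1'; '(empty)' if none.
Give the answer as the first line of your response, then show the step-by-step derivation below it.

1,0,3,4

step 1: output 1; order=[1]; indeg=(0,0,1,0,1)
step 2: output 0; order=[1,0]; indeg=(0,0,1,0,1)
step 3: output 3; order=[1,0,3]; indeg=(0,0,1,0,0)
step 4: output 4; order=[1,0,3,4]; indeg=(0,0,0,0,0)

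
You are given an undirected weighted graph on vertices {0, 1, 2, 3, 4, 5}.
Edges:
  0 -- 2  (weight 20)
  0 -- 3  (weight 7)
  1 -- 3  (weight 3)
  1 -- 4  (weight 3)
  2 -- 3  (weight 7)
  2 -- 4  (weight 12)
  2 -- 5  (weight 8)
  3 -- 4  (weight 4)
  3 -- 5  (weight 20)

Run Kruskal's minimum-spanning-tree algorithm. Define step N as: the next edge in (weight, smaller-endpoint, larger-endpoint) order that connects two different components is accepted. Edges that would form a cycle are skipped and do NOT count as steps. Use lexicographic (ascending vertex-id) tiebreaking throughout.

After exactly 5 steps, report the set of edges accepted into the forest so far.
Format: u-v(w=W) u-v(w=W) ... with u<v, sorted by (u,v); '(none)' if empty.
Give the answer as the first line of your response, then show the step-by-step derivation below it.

0-3(w=7) 1-3(w=3) 1-4(w=3) 2-3(w=7) 2-5(w=8)

step 1: add edge 1-3 (w=3); MST = {1-3(w=3)}
step 2: add edge 1-4 (w=3); MST = {1-3(w=3) 1-4(w=3)}
step 3: add edge 0-3 (w=7); MST = {0-3(w=7) 1-3(w=3) 1-4(w=3)}
step 4: add edge 2-3 (w=7); MST = {0-3(w=7) 1-3(w=3) 1-4(w=3) 2-3(w=7)}
step 5: add edge 2-5 (w=8); MST = {0-3(w=7) 1-3(w=3) 1-4(w=3) 2-3(w=7) 2-5(w=8)}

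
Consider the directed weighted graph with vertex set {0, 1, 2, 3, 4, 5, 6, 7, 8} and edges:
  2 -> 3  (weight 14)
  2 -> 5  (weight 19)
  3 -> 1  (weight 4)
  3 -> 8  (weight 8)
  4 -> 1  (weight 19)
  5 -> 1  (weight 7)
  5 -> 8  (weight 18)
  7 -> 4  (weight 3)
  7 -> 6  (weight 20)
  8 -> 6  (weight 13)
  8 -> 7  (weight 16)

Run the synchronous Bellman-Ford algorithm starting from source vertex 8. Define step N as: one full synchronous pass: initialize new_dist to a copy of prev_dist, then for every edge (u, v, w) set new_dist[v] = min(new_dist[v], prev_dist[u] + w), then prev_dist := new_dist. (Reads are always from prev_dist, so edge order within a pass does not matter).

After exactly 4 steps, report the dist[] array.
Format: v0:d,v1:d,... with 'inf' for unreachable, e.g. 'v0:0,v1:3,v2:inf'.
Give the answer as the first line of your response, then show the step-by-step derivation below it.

v0:inf,v1:38,v2:inf,v3:inf,v4:19,v5:inf,v6:13,v7:16,v8:0

step 1: dist = v0:inf,v1:inf,v2:inf,v3:inf,v4:inf,v5:inf,v6:13,v7:16,v8:0
step 2: dist = v0:inf,v1:inf,v2:inf,v3:inf,v4:19,v5:inf,v6:13,v7:16,v8:0
step 3: dist = v0:inf,v1:38,v2:inf,v3:inf,v4:19,v5:inf,v6:13,v7:16,v8:0
step 4: dist = v0:inf,v1:38,v2:inf,v3:inf,v4:19,v5:inf,v6:13,v7:16,v8:0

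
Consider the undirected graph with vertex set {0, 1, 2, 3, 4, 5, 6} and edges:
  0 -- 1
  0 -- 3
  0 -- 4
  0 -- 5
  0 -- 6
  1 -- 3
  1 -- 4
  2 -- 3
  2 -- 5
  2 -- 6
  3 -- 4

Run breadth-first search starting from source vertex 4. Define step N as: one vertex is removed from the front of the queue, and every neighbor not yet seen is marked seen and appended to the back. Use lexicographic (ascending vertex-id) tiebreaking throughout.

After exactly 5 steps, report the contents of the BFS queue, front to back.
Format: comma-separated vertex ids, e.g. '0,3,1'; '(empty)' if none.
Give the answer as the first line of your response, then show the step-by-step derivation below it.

6,2

step 1: dequeue 4; queue=[0,1,3]; order=4
step 2: dequeue 0; queue=[1,3,5,6]; order=4,0
step 3: dequeue 1; queue=[3,5,6]; order=4,0,1
step 4: dequeue 3; queue=[5,6,2]; order=4,0,1,3
step 5: dequeue 5; queue=[6,2]; order=4,0,1,3,5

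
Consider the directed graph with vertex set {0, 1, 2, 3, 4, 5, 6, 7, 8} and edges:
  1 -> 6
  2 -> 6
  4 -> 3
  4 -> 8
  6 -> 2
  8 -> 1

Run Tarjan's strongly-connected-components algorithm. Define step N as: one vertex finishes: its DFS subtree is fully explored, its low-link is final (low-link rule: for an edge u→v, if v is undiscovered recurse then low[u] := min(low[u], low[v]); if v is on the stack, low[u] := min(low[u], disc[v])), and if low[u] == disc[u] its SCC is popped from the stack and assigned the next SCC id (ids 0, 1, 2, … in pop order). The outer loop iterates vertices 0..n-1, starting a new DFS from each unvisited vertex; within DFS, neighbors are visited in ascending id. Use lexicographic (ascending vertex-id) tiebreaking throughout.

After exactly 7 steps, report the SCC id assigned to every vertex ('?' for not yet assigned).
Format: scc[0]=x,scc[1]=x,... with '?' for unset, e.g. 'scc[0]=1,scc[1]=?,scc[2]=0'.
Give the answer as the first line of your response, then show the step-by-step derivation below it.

scc[0]=0,scc[1]=2,scc[2]=1,scc[3]=3,scc[4]=5,scc[5]=?,scc[6]=1,scc[7]=?,scc[8]=4

step 1: low=(low[0]=0,low[1]=?,low[2]=?,low[3]=?,low[4]=?,low[5]=?,low[6]=?,low[7]=?,low[8]=?); scc=(scc[0]=0,scc[1]=?,scc[2]=?,scc[3]=?,scc[4]=?,scc[5]=?,scc[6]=?,scc[7]=?,scc[8]=?)
step 2: low=(low[0]=0,low[1]=1,low[2]=2,low[3]=?,low[4]=?,low[5]=?,low[6]=2,low[7]=?,low[8]=?); scc=(scc[0]=0,scc[1]=?,scc[2]=?,scc[3]=?,scc[4]=?,scc[5]=?,scc[6]=?,scc[7]=?,scc[8]=?)
step 3: low=(low[0]=0,low[1]=1,low[2]=2,low[3]=?,low[4]=?,low[5]=?,low[6]=2,low[7]=?,low[8]=?); scc=(scc[0]=0,scc[1]=?,scc[2]=1,scc[3]=?,scc[4]=?,scc[5]=?,scc[6]=1,scc[7]=?,scc[8]=?)
step 4: low=(low[0]=0,low[1]=1,low[2]=2,low[3]=?,low[4]=?,low[5]=?,low[6]=2,low[7]=?,low[8]=?); scc=(scc[0]=0,scc[1]=2,scc[2]=1,scc[3]=?,scc[4]=?,scc[5]=?,scc[6]=1,scc[7]=?,scc[8]=?)
step 5: low=(low[0]=0,low[1]=1,low[2]=2,low[3]=4,low[4]=?,low[5]=?,low[6]=2,low[7]=?,low[8]=?); scc=(scc[0]=0,scc[1]=2,scc[2]=1,scc[3]=3,scc[4]=?,scc[5]=?,scc[6]=1,scc[7]=?,scc[8]=?)
step 6: low=(low[0]=0,low[1]=1,low[2]=2,low[3]=4,low[4]=5,low[5]=?,low[6]=2,low[7]=?,low[8]=6); scc=(scc[0]=0,scc[1]=2,scc[2]=1,scc[3]=3,scc[4]=?,scc[5]=?,scc[6]=1,scc[7]=?,scc[8]=4)
step 7: low=(low[0]=0,low[1]=1,low[2]=2,low[3]=4,low[4]=5,low[5]=?,low[6]=2,low[7]=?,low[8]=6); scc=(scc[0]=0,scc[1]=2,scc[2]=1,scc[3]=3,scc[4]=5,scc[5]=?,scc[6]=1,scc[7]=?,scc[8]=4)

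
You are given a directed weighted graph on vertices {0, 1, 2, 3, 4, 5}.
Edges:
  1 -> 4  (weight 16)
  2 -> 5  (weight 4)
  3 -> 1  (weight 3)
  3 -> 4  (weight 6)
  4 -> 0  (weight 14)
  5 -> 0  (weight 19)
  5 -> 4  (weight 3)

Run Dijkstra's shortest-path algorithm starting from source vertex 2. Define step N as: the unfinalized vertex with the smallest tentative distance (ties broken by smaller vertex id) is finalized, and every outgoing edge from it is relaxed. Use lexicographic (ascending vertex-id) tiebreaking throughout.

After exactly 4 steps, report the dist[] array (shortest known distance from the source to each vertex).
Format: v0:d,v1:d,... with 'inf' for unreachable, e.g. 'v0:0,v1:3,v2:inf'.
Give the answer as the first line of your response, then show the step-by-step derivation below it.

v0:21,v1:inf,v2:0,v3:inf,v4:7,v5:4

step 1: dist = v0:inf,v1:inf,v2:0,v3:inf,v4:inf,v5:4
step 2: dist = v0:23,v1:inf,v2:0,v3:inf,v4:7,v5:4
step 3: dist = v0:21,v1:inf,v2:0,v3:inf,v4:7,v5:4
step 4: dist = v0:21,v1:inf,v2:0,v3:inf,v4:7,v5:4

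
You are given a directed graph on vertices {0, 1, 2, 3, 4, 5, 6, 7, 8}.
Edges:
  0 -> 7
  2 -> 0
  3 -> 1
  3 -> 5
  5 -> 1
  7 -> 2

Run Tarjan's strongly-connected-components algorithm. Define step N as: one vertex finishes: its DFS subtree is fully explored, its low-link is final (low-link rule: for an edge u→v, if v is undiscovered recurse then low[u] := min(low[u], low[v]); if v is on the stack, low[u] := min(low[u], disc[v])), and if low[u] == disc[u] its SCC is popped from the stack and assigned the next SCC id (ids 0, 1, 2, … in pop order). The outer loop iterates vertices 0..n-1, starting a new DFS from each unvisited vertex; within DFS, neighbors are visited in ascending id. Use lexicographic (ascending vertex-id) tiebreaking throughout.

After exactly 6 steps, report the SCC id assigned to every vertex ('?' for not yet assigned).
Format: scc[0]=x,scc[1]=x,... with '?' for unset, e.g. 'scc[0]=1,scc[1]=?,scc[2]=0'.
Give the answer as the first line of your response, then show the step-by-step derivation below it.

scc[0]=0,scc[1]=1,scc[2]=0,scc[3]=3,scc[4]=?,scc[5]=2,scc[6]=?,scc[7]=0,scc[8]=?

step 1: low=(low[0]=0,low[1]=?,low[2]=0,low[3]=?,low[4]=?,low[5]=?,low[6]=?,low[7]=1,low[8]=?); scc=(scc[0]=?,scc[1]=?,scc[2]=?,scc[3]=?,scc[4]=?,scc[5]=?,scc[6]=?,scc[7]=?,scc[8]=?)
step 2: low=(low[0]=0,low[1]=?,low[2]=0,low[3]=?,low[4]=?,low[5]=?,low[6]=?,low[7]=0,low[8]=?); scc=(scc[0]=?,scc[1]=?,scc[2]=?,scc[3]=?,scc[4]=?,scc[5]=?,scc[6]=?,scc[7]=?,scc[8]=?)
step 3: low=(low[0]=0,low[1]=?,low[2]=0,low[3]=?,low[4]=?,low[5]=?,low[6]=?,low[7]=0,low[8]=?); scc=(scc[0]=0,scc[1]=?,scc[2]=0,scc[3]=?,scc[4]=?,scc[5]=?,scc[6]=?,scc[7]=0,scc[8]=?)
step 4: low=(low[0]=0,low[1]=3,low[2]=0,low[3]=?,low[4]=?,low[5]=?,low[6]=?,low[7]=0,low[8]=?); scc=(scc[0]=0,scc[1]=1,scc[2]=0,scc[3]=?,scc[4]=?,scc[5]=?,scc[6]=?,scc[7]=0,scc[8]=?)
step 5: low=(low[0]=0,low[1]=3,low[2]=0,low[3]=4,low[4]=?,low[5]=5,low[6]=?,low[7]=0,low[8]=?); scc=(scc[0]=0,scc[1]=1,scc[2]=0,scc[3]=?,scc[4]=?,scc[5]=2,scc[6]=?,scc[7]=0,scc[8]=?)
step 6: low=(low[0]=0,low[1]=3,low[2]=0,low[3]=4,low[4]=?,low[5]=5,low[6]=?,low[7]=0,low[8]=?); scc=(scc[0]=0,scc[1]=1,scc[2]=0,scc[3]=3,scc[4]=?,scc[5]=2,scc[6]=?,scc[7]=0,scc[8]=?)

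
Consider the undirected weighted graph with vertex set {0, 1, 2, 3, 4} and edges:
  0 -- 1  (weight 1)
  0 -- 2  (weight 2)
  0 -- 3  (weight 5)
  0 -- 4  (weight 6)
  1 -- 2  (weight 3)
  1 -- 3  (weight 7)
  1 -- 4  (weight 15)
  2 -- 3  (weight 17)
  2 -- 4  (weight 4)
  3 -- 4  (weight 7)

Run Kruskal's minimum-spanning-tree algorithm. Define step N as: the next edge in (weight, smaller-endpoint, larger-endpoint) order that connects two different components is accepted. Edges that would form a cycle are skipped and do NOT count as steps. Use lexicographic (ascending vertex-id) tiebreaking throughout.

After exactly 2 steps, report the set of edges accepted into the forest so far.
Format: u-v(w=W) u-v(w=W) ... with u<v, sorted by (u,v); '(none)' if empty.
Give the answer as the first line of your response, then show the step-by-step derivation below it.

0-1(w=1) 0-2(w=2)

step 1: add edge 0-1 (w=1); MST = {0-1(w=1)}
step 2: add edge 0-2 (w=2); MST = {0-1(w=1) 0-2(w=2)}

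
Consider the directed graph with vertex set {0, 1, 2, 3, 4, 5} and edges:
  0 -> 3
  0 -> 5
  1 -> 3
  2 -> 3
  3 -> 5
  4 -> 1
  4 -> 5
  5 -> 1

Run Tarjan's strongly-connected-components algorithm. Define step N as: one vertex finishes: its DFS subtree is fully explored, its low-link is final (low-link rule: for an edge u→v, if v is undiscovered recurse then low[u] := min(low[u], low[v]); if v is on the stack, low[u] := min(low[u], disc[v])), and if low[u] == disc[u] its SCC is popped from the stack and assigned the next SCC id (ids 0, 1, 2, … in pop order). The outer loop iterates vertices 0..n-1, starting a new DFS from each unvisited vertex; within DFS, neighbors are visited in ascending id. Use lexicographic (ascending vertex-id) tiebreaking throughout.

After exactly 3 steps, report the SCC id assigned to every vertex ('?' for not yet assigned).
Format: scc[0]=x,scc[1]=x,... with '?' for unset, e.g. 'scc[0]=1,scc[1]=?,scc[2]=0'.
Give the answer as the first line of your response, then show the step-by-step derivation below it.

scc[0]=?,scc[1]=0,scc[2]=?,scc[3]=0,scc[4]=?,scc[5]=0

step 1: low=(low[0]=0,low[1]=1,low[2]=?,low[3]=1,low[4]=?,low[5]=2); scc=(scc[0]=?,scc[1]=?,scc[2]=?,scc[3]=?,scc[4]=?,scc[5]=?)
step 2: low=(low[0]=0,low[1]=1,low[2]=?,low[3]=1,low[4]=?,low[5]=1); scc=(scc[0]=?,scc[1]=?,scc[2]=?,scc[3]=?,scc[4]=?,scc[5]=?)
step 3: low=(low[0]=0,low[1]=1,low[2]=?,low[3]=1,low[4]=?,low[5]=1); scc=(scc[0]=?,scc[1]=0,scc[2]=?,scc[3]=0,scc[4]=?,scc[5]=0)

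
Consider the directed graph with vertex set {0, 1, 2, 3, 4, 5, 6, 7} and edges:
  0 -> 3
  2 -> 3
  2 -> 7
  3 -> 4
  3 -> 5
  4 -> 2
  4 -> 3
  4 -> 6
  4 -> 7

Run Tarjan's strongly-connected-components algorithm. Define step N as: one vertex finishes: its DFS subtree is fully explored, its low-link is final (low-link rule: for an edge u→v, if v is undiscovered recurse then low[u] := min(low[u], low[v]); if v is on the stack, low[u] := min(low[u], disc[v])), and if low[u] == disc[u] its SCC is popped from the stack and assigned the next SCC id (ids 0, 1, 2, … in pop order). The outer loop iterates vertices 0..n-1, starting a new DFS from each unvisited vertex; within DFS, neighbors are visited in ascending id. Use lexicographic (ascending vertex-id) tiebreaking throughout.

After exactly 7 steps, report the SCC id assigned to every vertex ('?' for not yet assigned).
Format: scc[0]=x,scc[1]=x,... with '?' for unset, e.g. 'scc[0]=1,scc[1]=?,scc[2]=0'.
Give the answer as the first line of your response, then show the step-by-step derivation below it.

scc[0]=4,scc[1]=?,scc[2]=3,scc[3]=3,scc[4]=3,scc[5]=2,scc[6]=1,scc[7]=0

step 1: low=(low[0]=0,low[1]=?,low[2]=1,low[3]=1,low[4]=2,low[5]=?,low[6]=?,low[7]=4); scc=(scc[0]=?,scc[1]=?,scc[2]=?,scc[3]=?,scc[4]=?,scc[5]=?,scc[6]=?,scc[7]=0)
step 2: low=(low[0]=0,low[1]=?,low[2]=1,low[3]=1,low[4]=2,low[5]=?,low[6]=?,low[7]=4); scc=(scc[0]=?,scc[1]=?,scc[2]=?,scc[3]=?,scc[4]=?,scc[5]=?,scc[6]=?,scc[7]=0)
step 3: low=(low[0]=0,low[1]=?,low[2]=1,low[3]=1,low[4]=1,low[5]=?,low[6]=5,low[7]=4); scc=(scc[0]=?,scc[1]=?,scc[2]=?,scc[3]=?,scc[4]=?,scc[5]=?,scc[6]=1,scc[7]=0)
step 4: low=(low[0]=0,low[1]=?,low[2]=1,low[3]=1,low[4]=1,low[5]=?,low[6]=5,low[7]=4); scc=(scc[0]=?,scc[1]=?,scc[2]=?,scc[3]=?,scc[4]=?,scc[5]=?,scc[6]=1,scc[7]=0)
step 5: low=(low[0]=0,low[1]=?,low[2]=1,low[3]=1,low[4]=1,low[5]=6,low[6]=5,low[7]=4); scc=(scc[0]=?,scc[1]=?,scc[2]=?,scc[3]=?,scc[4]=?,scc[5]=2,scc[6]=1,scc[7]=0)
step 6: low=(low[0]=0,low[1]=?,low[2]=1,low[3]=1,low[4]=1,low[5]=6,low[6]=5,low[7]=4); scc=(scc[0]=?,scc[1]=?,scc[2]=3,scc[3]=3,scc[4]=3,scc[5]=2,scc[6]=1,scc[7]=0)
step 7: low=(low[0]=0,low[1]=?,low[2]=1,low[3]=1,low[4]=1,low[5]=6,low[6]=5,low[7]=4); scc=(scc[0]=4,scc[1]=?,scc[2]=3,scc[3]=3,scc[4]=3,scc[5]=2,scc[6]=1,scc[7]=0)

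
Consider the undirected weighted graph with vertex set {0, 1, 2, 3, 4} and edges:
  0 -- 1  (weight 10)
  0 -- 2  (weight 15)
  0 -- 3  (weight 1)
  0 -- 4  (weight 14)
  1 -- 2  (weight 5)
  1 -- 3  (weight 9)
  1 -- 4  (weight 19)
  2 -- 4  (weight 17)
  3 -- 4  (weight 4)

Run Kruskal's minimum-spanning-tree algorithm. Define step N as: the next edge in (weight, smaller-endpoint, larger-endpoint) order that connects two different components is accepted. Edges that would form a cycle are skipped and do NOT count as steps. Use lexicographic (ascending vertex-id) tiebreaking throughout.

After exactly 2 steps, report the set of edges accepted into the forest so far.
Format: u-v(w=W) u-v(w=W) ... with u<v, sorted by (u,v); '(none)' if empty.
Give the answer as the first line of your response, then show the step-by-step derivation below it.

0-3(w=1) 3-4(w=4)

step 1: add edge 0-3 (w=1); MST = {0-3(w=1)}
step 2: add edge 3-4 (w=4); MST = {0-3(w=1) 3-4(w=4)}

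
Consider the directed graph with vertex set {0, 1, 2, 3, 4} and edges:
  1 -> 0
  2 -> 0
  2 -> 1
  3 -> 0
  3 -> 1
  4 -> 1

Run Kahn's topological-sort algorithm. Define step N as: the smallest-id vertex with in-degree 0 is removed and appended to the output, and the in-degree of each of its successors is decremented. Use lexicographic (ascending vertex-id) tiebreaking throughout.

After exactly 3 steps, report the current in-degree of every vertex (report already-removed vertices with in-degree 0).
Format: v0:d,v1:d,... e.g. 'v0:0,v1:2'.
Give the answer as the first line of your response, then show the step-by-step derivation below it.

v0:1,v1:0,v2:0,v3:0,v4:0

step 1: output 2; order=[2]; indeg=(2,2,0,0,0)
step 2: output 3; order=[2,3]; indeg=(1,1,0,0,0)
step 3: output 4; order=[2,3,4]; indeg=(1,0,0,0,0)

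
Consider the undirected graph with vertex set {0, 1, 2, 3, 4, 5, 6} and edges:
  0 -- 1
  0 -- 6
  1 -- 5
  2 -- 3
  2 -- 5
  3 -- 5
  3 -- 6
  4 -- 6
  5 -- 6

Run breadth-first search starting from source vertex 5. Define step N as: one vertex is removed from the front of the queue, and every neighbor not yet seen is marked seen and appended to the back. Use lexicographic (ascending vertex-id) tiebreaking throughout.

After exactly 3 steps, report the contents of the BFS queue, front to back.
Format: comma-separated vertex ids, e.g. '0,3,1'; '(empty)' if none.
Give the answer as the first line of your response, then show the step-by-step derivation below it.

3,6,0

step 1: dequeue 5; queue=[1,2,3,6]; order=5
step 2: dequeue 1; queue=[2,3,6,0]; order=5,1
step 3: dequeue 2; queue=[3,6,0]; order=5,1,2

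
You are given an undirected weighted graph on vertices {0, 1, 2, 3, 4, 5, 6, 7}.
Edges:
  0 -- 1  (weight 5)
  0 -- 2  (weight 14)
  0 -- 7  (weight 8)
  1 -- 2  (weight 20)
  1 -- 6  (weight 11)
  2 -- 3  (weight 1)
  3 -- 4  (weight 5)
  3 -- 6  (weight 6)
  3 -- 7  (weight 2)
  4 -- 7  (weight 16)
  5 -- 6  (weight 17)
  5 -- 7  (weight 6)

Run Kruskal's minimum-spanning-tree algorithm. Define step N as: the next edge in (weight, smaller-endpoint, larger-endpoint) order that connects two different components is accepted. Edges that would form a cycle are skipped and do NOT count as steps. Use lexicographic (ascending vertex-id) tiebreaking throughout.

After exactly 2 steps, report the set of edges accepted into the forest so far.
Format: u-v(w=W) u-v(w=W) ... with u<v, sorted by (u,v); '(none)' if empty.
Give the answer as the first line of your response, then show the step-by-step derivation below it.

2-3(w=1) 3-7(w=2)

step 1: add edge 2-3 (w=1); MST = {2-3(w=1)}
step 2: add edge 3-7 (w=2); MST = {2-3(w=1) 3-7(w=2)}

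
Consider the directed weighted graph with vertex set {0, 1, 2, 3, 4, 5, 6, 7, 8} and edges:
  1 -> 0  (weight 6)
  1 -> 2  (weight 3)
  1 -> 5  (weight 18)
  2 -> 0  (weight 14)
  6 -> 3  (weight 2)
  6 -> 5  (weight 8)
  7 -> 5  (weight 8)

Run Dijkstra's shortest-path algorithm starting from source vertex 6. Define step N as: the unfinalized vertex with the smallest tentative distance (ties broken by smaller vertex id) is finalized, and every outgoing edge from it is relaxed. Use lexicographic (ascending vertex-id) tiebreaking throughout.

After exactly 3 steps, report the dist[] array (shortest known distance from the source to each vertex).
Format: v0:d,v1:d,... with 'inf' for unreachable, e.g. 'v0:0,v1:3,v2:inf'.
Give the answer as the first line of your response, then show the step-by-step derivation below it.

v0:inf,v1:inf,v2:inf,v3:2,v4:inf,v5:8,v6:0,v7:inf,v8:inf

step 1: dist = v0:inf,v1:inf,v2:inf,v3:2,v4:inf,v5:8,v6:0,v7:inf,v8:inf
step 2: dist = v0:inf,v1:inf,v2:inf,v3:2,v4:inf,v5:8,v6:0,v7:inf,v8:inf
step 3: dist = v0:inf,v1:inf,v2:inf,v3:2,v4:inf,v5:8,v6:0,v7:inf,v8:inf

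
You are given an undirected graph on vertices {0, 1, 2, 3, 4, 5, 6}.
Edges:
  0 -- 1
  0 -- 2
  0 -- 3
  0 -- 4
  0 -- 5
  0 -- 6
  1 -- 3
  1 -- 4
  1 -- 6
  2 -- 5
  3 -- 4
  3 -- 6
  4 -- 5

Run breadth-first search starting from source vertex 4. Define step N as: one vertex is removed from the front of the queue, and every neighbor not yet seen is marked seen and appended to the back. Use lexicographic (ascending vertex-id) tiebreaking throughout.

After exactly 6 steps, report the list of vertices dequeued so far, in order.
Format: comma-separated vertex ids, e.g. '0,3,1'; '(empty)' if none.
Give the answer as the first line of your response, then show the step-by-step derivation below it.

4,0,1,3,5,2

step 1: dequeue 4; queue=[0,1,3,5]; order=4
step 2: dequeue 0; queue=[1,3,5,2,6]; order=4,0
step 3: dequeue 1; queue=[3,5,2,6]; order=4,0,1
step 4: dequeue 3; queue=[5,2,6]; order=4,0,1,3
step 5: dequeue 5; queue=[2,6]; order=4,0,1,3,5
step 6: dequeue 2; queue=[6]; order=4,0,1,3,5,2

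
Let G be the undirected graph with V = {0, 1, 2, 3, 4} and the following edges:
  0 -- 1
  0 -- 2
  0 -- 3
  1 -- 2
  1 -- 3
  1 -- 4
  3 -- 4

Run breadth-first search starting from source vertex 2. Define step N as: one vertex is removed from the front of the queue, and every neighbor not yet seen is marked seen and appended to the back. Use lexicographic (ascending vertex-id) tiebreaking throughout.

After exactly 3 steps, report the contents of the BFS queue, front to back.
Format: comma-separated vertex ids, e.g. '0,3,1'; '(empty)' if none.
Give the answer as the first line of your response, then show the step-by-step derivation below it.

3,4

step 1: dequeue 2; queue=[0,1]; order=2
step 2: dequeue 0; queue=[1,3]; order=2,0
step 3: dequeue 1; queue=[3,4]; order=2,0,1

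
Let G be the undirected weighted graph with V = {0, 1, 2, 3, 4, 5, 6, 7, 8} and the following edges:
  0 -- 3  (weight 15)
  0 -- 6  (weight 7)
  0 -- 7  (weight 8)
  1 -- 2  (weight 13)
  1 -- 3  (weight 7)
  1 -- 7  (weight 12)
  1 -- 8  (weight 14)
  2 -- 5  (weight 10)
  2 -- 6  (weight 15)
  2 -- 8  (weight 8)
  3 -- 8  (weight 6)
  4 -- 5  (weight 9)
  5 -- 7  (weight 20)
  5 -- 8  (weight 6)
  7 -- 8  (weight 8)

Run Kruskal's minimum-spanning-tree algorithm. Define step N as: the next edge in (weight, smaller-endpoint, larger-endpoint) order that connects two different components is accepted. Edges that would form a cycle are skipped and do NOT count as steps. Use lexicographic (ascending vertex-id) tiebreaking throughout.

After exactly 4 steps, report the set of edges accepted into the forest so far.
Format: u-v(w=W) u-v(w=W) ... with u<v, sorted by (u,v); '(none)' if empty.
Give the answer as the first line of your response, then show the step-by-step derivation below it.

0-6(w=7) 1-3(w=7) 3-8(w=6) 5-8(w=6)

step 1: add edge 3-8 (w=6); MST = {3-8(w=6)}
step 2: add edge 5-8 (w=6); MST = {3-8(w=6) 5-8(w=6)}
step 3: add edge 0-6 (w=7); MST = {0-6(w=7) 3-8(w=6) 5-8(w=6)}
step 4: add edge 1-3 (w=7); MST = {0-6(w=7) 1-3(w=7) 3-8(w=6) 5-8(w=6)}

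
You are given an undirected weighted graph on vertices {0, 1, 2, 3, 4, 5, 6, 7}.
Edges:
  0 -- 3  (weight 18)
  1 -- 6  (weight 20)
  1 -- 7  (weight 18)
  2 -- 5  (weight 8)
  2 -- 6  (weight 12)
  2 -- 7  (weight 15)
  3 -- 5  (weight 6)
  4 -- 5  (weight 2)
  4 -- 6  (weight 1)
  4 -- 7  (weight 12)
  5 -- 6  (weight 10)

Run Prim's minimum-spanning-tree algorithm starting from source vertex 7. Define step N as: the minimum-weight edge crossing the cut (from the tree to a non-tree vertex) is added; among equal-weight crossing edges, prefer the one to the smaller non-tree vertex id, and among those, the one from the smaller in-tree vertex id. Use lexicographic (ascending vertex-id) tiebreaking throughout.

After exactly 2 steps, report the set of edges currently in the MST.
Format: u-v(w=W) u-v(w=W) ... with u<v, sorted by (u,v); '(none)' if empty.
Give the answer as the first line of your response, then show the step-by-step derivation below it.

4-6(w=1) 4-7(w=12)

step 1: add edge 4-7 (w=12); MST = {4-7(w=12)}
step 2: add edge 4-6 (w=1); MST = {4-6(w=1) 4-7(w=12)}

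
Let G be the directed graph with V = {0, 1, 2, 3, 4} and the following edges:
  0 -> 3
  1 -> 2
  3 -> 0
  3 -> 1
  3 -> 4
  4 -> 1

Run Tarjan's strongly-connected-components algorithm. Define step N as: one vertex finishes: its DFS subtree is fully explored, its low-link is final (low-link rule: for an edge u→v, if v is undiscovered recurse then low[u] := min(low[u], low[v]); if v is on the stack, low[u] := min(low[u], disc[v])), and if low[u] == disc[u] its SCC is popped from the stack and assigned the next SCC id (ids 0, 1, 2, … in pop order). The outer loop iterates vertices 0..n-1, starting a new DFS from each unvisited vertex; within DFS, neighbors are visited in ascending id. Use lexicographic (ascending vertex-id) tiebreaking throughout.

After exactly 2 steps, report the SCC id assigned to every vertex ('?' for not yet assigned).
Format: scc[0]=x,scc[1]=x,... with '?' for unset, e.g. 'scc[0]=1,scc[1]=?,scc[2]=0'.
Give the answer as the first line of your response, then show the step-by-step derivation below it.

scc[0]=?,scc[1]=1,scc[2]=0,scc[3]=?,scc[4]=?

step 1: low=(low[0]=0,low[1]=2,low[2]=3,low[3]=0,low[4]=?); scc=(scc[0]=?,scc[1]=?,scc[2]=0,scc[3]=?,scc[4]=?)
step 2: low=(low[0]=0,low[1]=2,low[2]=3,low[3]=0,low[4]=?); scc=(scc[0]=?,scc[1]=1,scc[2]=0,scc[3]=?,scc[4]=?)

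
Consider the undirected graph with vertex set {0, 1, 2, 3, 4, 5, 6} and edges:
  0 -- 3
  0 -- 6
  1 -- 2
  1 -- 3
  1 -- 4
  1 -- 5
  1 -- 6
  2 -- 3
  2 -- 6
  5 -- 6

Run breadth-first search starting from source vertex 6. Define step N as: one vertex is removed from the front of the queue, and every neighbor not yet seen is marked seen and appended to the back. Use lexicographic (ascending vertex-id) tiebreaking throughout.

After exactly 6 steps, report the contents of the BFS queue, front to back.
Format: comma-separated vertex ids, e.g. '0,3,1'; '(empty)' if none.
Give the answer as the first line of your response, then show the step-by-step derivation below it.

4

step 1: dequeue 6; queue=[0,1,2,5]; order=6
step 2: dequeue 0; queue=[1,2,5,3]; order=6,0
step 3: dequeue 1; queue=[2,5,3,4]; order=6,0,1
step 4: dequeue 2; queue=[5,3,4]; order=6,0,1,2
step 5: dequeue 5; queue=[3,4]; order=6,0,1,2,5
step 6: dequeue 3; queue=[4]; order=6,0,1,2,5,3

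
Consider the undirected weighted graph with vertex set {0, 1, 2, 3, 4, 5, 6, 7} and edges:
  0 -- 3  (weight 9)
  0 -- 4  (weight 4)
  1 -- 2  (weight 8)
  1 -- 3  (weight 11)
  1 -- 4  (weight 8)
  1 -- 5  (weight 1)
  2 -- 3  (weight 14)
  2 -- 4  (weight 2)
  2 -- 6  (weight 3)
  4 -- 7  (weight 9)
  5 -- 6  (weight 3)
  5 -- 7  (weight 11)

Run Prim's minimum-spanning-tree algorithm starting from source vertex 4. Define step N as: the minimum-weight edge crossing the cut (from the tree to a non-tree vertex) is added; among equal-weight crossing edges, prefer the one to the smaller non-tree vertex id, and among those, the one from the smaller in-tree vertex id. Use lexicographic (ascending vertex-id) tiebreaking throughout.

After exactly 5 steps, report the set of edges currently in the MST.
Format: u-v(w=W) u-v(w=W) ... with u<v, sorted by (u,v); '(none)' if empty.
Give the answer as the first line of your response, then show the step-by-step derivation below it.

0-4(w=4) 1-5(w=1) 2-4(w=2) 2-6(w=3) 5-6(w=3)

step 1: add edge 2-4 (w=2); MST = {2-4(w=2)}
step 2: add edge 2-6 (w=3); MST = {2-4(w=2) 2-6(w=3)}
step 3: add edge 5-6 (w=3); MST = {2-4(w=2) 2-6(w=3) 5-6(w=3)}
step 4: add edge 1-5 (w=1); MST = {1-5(w=1) 2-4(w=2) 2-6(w=3) 5-6(w=3)}
step 5: add edge 0-4 (w=4); MST = {0-4(w=4) 1-5(w=1) 2-4(w=2) 2-6(w=3) 5-6(w=3)}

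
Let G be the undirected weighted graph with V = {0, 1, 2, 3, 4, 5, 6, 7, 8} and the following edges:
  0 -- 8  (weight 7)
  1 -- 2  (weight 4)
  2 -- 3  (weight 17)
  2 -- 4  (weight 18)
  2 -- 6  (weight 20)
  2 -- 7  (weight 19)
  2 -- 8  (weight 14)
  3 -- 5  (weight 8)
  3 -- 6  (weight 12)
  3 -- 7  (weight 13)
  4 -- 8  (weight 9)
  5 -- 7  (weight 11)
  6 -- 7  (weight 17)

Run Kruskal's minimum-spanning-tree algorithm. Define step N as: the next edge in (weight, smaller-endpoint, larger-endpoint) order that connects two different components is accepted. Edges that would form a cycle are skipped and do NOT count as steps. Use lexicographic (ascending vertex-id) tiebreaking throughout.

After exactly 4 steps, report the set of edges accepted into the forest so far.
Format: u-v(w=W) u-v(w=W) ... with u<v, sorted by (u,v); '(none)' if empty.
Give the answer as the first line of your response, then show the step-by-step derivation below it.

0-8(w=7) 1-2(w=4) 3-5(w=8) 4-8(w=9)

step 1: add edge 1-2 (w=4); MST = {1-2(w=4)}
step 2: add edge 0-8 (w=7); MST = {0-8(w=7) 1-2(w=4)}
step 3: add edge 3-5 (w=8); MST = {0-8(w=7) 1-2(w=4) 3-5(w=8)}
step 4: add edge 4-8 (w=9); MST = {0-8(w=7) 1-2(w=4) 3-5(w=8) 4-8(w=9)}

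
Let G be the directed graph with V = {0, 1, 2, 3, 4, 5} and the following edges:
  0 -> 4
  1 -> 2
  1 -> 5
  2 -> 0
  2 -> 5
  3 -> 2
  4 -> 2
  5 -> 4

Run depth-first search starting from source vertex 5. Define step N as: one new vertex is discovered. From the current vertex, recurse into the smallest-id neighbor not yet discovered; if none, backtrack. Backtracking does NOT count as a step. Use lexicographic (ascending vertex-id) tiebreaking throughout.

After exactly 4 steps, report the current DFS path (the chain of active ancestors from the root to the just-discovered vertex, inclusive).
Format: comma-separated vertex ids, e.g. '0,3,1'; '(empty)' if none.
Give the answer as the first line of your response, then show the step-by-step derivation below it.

5,4,2,0

step 1: discover 5; path=5; order=5
step 2: discover 4; path=5>4; order=5,4
step 3: discover 2; path=5>4>2; order=5,4,2
step 4: discover 0; path=5>4>2>0; order=5,4,2,0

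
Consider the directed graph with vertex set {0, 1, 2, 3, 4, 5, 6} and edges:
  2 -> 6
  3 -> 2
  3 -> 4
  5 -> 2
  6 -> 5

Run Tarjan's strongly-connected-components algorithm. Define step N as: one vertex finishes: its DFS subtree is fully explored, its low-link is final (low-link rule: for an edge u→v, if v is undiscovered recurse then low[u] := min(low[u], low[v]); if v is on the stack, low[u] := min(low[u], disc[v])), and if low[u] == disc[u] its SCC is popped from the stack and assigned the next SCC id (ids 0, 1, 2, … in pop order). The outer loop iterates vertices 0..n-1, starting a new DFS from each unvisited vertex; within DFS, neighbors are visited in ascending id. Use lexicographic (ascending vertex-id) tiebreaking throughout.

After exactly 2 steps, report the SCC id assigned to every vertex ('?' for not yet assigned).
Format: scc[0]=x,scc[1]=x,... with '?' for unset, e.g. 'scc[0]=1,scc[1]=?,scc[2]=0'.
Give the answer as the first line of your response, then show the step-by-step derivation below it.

scc[0]=0,scc[1]=1,scc[2]=?,scc[3]=?,scc[4]=?,scc[5]=?,scc[6]=?

step 1: low=(low[0]=0,low[1]=?,low[2]=?,low[3]=?,low[4]=?,low[5]=?,low[6]=?); scc=(scc[0]=0,scc[1]=?,scc[2]=?,scc[3]=?,scc[4]=?,scc[5]=?,scc[6]=?)
step 2: low=(low[0]=0,low[1]=1,low[2]=?,low[3]=?,low[4]=?,low[5]=?,low[6]=?); scc=(scc[0]=0,scc[1]=1,scc[2]=?,scc[3]=?,scc[4]=?,scc[5]=?,scc[6]=?)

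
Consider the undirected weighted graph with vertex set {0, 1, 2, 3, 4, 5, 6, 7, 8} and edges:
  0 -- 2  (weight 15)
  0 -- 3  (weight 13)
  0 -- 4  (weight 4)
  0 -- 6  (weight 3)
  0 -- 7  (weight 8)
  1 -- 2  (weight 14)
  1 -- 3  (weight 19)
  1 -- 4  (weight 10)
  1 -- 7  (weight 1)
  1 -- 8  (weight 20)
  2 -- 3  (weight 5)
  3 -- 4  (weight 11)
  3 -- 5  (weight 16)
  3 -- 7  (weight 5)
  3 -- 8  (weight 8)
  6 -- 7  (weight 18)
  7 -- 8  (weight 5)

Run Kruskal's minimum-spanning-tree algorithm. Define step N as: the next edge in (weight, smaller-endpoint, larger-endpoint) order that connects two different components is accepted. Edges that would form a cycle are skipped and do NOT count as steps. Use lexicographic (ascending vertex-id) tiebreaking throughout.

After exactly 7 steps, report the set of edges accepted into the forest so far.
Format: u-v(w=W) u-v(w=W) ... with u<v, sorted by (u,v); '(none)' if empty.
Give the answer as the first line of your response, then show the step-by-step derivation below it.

0-4(w=4) 0-6(w=3) 0-7(w=8) 1-7(w=1) 2-3(w=5) 3-7(w=5) 7-8(w=5)

step 1: add edge 1-7 (w=1); MST = {1-7(w=1)}
step 2: add edge 0-6 (w=3); MST = {0-6(w=3) 1-7(w=1)}
step 3: add edge 0-4 (w=4); MST = {0-4(w=4) 0-6(w=3) 1-7(w=1)}
step 4: add edge 2-3 (w=5); MST = {0-4(w=4) 0-6(w=3) 1-7(w=1) 2-3(w=5)}
step 5: add edge 3-7 (w=5); MST = {0-4(w=4) 0-6(w=3) 1-7(w=1) 2-3(w=5) 3-7(w=5)}
step 6: add edge 7-8 (w=5); MST = {0-4(w=4) 0-6(w=3) 1-7(w=1) 2-3(w=5) 3-7(w=5) 7-8(w=5)}
step 7: add edge 0-7 (w=8); MST = {0-4(w=4) 0-6(w=3) 0-7(w=8) 1-7(w=1) 2-3(w=5) 3-7(w=5) 7-8(w=5)}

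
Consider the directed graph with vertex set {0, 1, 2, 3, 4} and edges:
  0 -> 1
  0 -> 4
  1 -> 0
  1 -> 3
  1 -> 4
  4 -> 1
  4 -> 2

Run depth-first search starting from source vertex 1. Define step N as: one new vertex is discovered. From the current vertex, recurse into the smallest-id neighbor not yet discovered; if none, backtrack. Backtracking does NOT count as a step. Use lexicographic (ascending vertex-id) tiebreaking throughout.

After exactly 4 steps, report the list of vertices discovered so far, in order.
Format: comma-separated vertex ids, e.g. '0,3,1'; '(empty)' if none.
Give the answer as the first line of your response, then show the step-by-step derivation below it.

1,0,4,2

step 1: discover 1; path=1; order=1
step 2: discover 0; path=1>0; order=1,0
step 3: discover 4; path=1>0>4; order=1,0,4
step 4: discover 2; path=1>0>4>2; order=1,0,4,2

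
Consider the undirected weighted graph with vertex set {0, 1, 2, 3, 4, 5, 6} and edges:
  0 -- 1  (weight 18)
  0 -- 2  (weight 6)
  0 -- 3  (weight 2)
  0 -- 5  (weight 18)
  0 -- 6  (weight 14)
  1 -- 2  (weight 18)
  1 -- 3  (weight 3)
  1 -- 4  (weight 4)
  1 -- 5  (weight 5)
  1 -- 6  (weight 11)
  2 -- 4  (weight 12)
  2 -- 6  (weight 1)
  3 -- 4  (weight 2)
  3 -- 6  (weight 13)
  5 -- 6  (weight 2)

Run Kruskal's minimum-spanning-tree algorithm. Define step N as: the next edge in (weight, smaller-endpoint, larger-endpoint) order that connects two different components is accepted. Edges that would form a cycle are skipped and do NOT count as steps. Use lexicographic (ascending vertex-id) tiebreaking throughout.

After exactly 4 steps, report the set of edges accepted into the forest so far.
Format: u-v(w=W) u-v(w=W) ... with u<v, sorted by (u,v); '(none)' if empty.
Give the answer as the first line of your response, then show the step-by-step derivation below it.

0-3(w=2) 2-6(w=1) 3-4(w=2) 5-6(w=2)

step 1: add edge 2-6 (w=1); MST = {2-6(w=1)}
step 2: add edge 0-3 (w=2); MST = {0-3(w=2) 2-6(w=1)}
step 3: add edge 3-4 (w=2); MST = {0-3(w=2) 2-6(w=1) 3-4(w=2)}
step 4: add edge 5-6 (w=2); MST = {0-3(w=2) 2-6(w=1) 3-4(w=2) 5-6(w=2)}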